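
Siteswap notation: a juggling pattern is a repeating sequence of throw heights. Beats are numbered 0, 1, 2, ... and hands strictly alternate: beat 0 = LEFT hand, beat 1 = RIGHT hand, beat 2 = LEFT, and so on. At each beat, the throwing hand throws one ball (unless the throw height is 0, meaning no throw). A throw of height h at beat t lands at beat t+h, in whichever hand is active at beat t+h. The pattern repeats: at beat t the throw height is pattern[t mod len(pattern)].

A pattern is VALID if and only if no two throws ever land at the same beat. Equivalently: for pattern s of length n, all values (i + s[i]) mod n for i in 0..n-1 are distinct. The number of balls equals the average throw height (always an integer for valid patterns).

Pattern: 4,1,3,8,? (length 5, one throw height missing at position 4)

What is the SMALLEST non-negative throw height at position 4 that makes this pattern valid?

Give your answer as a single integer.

i=0: (0 + 4) mod 5 = 4
i=1: (1 + 1) mod 5 = 2
i=2: (2 + 3) mod 5 = 0
i=3: (3 + 8) mod 5 = 1
i=4: s[i]=? (unknown)
Known residues: [0, 1, 2, 4]; need a permutation of 0..4, so missing residue r = 3
Need (4 + s) mod 5 = 3; smallest s = (3 - 4) mod 5 = 4

Answer: 4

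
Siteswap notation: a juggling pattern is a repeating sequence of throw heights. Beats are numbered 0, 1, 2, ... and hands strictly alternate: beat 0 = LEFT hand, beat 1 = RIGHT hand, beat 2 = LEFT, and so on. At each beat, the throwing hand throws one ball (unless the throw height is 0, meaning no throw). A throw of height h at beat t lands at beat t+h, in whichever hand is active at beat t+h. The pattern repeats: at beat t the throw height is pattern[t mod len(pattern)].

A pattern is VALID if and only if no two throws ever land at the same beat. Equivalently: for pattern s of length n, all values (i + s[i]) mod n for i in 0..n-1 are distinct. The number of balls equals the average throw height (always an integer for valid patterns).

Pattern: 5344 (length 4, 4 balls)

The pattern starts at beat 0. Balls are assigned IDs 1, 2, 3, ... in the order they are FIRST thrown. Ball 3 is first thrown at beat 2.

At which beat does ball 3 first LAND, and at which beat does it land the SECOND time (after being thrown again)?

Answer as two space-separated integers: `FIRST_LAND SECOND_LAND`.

Beat 0 (L): throw ball1 h=5 -> lands@5:R; in-air after throw: [b1@5:R]
Beat 1 (R): throw ball2 h=3 -> lands@4:L; in-air after throw: [b2@4:L b1@5:R]
Beat 2 (L): throw ball3 h=4 -> lands@6:L; in-air after throw: [b2@4:L b1@5:R b3@6:L]
Beat 3 (R): throw ball4 h=4 -> lands@7:R; in-air after throw: [b2@4:L b1@5:R b3@6:L b4@7:R]
Beat 4 (L): throw ball2 h=5 -> lands@9:R; in-air after throw: [b1@5:R b3@6:L b4@7:R b2@9:R]
Beat 5 (R): throw ball1 h=3 -> lands@8:L; in-air after throw: [b3@6:L b4@7:R b1@8:L b2@9:R]
Beat 6 (L): throw ball3 h=4 -> lands@10:L; in-air after throw: [b4@7:R b1@8:L b2@9:R b3@10:L]
Beat 7 (R): throw ball4 h=4 -> lands@11:R; in-air after throw: [b1@8:L b2@9:R b3@10:L b4@11:R]
Beat 8 (L): throw ball1 h=5 -> lands@13:R; in-air after throw: [b2@9:R b3@10:L b4@11:R b1@13:R]
Beat 9 (R): throw ball2 h=3 -> lands@12:L; in-air after throw: [b3@10:L b4@11:R b2@12:L b1@13:R]
Beat 10 (L): throw ball3 h=4 -> lands@14:L; in-air after throw: [b4@11:R b2@12:L b1@13:R b3@14:L]
Ball 3: thrown@2 h=4 -> first land @6; rethrown@6 h=4 -> second land @10

Answer: 6 10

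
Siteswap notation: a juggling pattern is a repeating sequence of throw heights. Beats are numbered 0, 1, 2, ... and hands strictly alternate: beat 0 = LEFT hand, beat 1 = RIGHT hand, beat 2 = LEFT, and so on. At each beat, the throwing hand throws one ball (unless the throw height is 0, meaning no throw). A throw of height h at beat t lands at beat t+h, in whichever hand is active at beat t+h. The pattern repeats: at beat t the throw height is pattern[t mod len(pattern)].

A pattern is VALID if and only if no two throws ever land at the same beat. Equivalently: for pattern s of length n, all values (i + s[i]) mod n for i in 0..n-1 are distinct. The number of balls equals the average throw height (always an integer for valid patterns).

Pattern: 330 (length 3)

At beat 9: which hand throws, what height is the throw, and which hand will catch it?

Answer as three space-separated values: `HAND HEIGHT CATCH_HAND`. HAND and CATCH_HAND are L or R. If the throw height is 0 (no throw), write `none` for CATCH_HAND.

Beat 9: 9 mod 2 = 1, so hand = R
Throw height = pattern[9 mod 3] = pattern[0] = 3
Lands at beat 9+3=12, 12 mod 2 = 0, so catch hand = L

Answer: R 3 L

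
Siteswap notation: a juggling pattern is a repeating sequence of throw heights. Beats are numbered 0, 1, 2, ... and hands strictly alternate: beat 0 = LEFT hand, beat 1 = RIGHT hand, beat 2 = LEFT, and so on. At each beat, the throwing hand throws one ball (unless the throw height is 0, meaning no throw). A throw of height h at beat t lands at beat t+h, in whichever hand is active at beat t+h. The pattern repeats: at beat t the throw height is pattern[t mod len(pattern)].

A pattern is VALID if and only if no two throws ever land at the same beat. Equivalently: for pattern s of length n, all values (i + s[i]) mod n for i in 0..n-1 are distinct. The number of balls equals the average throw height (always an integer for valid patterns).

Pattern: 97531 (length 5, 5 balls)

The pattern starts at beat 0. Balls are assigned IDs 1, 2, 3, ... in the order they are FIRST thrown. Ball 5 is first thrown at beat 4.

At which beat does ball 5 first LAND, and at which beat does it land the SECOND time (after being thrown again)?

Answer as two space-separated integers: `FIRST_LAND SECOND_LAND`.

Answer: 5 14

Derivation:
Beat 0 (L): throw ball1 h=9 -> lands@9:R; in-air after throw: [b1@9:R]
Beat 1 (R): throw ball2 h=7 -> lands@8:L; in-air after throw: [b2@8:L b1@9:R]
Beat 2 (L): throw ball3 h=5 -> lands@7:R; in-air after throw: [b3@7:R b2@8:L b1@9:R]
Beat 3 (R): throw ball4 h=3 -> lands@6:L; in-air after throw: [b4@6:L b3@7:R b2@8:L b1@9:R]
Beat 4 (L): throw ball5 h=1 -> lands@5:R; in-air after throw: [b5@5:R b4@6:L b3@7:R b2@8:L b1@9:R]
Beat 5 (R): throw ball5 h=9 -> lands@14:L; in-air after throw: [b4@6:L b3@7:R b2@8:L b1@9:R b5@14:L]
Beat 6 (L): throw ball4 h=7 -> lands@13:R; in-air after throw: [b3@7:R b2@8:L b1@9:R b4@13:R b5@14:L]
Beat 7 (R): throw ball3 h=5 -> lands@12:L; in-air after throw: [b2@8:L b1@9:R b3@12:L b4@13:R b5@14:L]
Beat 8 (L): throw ball2 h=3 -> lands@11:R; in-air after throw: [b1@9:R b2@11:R b3@12:L b4@13:R b5@14:L]
Beat 9 (R): throw ball1 h=1 -> lands@10:L; in-air after throw: [b1@10:L b2@11:R b3@12:L b4@13:R b5@14:L]
Beat 10 (L): throw ball1 h=9 -> lands@19:R; in-air after throw: [b2@11:R b3@12:L b4@13:R b5@14:L b1@19:R]
Beat 11 (R): throw ball2 h=7 -> lands@18:L; in-air after throw: [b3@12:L b4@13:R b5@14:L b2@18:L b1@19:R]
Ball 5: thrown@4 h=1 -> first land @5; rethrown@5 h=9 -> second land @14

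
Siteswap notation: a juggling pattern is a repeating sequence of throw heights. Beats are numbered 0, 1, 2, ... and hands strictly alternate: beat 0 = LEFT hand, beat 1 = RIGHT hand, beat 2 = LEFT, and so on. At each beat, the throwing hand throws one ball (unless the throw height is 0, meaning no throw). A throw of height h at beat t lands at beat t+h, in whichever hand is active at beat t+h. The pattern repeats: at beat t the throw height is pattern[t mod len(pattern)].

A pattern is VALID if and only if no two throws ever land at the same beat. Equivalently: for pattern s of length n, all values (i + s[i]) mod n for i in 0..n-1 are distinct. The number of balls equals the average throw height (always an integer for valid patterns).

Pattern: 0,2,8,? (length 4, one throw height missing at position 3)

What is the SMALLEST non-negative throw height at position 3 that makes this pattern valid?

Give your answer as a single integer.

Answer: 2

Derivation:
i=0: (0 + 0) mod 4 = 0
i=1: (1 + 2) mod 4 = 3
i=2: (2 + 8) mod 4 = 2
i=3: s[i]=? (unknown)
Known residues: [0, 2, 3]; need a permutation of 0..3, so missing residue r = 1
Need (3 + s) mod 4 = 1; smallest s = (1 - 3) mod 4 = 2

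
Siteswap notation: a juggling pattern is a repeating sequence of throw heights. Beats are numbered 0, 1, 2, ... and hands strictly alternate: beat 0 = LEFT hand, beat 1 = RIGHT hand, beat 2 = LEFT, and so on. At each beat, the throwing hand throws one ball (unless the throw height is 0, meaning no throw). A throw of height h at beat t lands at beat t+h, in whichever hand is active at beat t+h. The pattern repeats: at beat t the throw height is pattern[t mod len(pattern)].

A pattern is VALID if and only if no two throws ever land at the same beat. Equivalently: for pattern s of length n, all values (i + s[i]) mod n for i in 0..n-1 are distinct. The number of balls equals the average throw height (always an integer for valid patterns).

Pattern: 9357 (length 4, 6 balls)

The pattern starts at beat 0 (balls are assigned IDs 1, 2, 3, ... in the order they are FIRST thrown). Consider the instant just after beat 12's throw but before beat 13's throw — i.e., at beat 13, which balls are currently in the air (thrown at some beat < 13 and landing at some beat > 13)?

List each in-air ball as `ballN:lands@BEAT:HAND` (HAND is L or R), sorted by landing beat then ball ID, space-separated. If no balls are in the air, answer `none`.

Answer: ball3:lands@14:L ball4:lands@15:R ball5:lands@17:R ball6:lands@18:L ball1:lands@21:R

Derivation:
Beat 0 (L): throw ball1 h=9 -> lands@9:R; in-air after throw: [b1@9:R]
Beat 1 (R): throw ball2 h=3 -> lands@4:L; in-air after throw: [b2@4:L b1@9:R]
Beat 2 (L): throw ball3 h=5 -> lands@7:R; in-air after throw: [b2@4:L b3@7:R b1@9:R]
Beat 3 (R): throw ball4 h=7 -> lands@10:L; in-air after throw: [b2@4:L b3@7:R b1@9:R b4@10:L]
Beat 4 (L): throw ball2 h=9 -> lands@13:R; in-air after throw: [b3@7:R b1@9:R b4@10:L b2@13:R]
Beat 5 (R): throw ball5 h=3 -> lands@8:L; in-air after throw: [b3@7:R b5@8:L b1@9:R b4@10:L b2@13:R]
Beat 6 (L): throw ball6 h=5 -> lands@11:R; in-air after throw: [b3@7:R b5@8:L b1@9:R b4@10:L b6@11:R b2@13:R]
Beat 7 (R): throw ball3 h=7 -> lands@14:L; in-air after throw: [b5@8:L b1@9:R b4@10:L b6@11:R b2@13:R b3@14:L]
Beat 8 (L): throw ball5 h=9 -> lands@17:R; in-air after throw: [b1@9:R b4@10:L b6@11:R b2@13:R b3@14:L b5@17:R]
Beat 9 (R): throw ball1 h=3 -> lands@12:L; in-air after throw: [b4@10:L b6@11:R b1@12:L b2@13:R b3@14:L b5@17:R]
Beat 10 (L): throw ball4 h=5 -> lands@15:R; in-air after throw: [b6@11:R b1@12:L b2@13:R b3@14:L b4@15:R b5@17:R]
Beat 11 (R): throw ball6 h=7 -> lands@18:L; in-air after throw: [b1@12:L b2@13:R b3@14:L b4@15:R b5@17:R b6@18:L]
Beat 12 (L): throw ball1 h=9 -> lands@21:R; in-air after throw: [b2@13:R b3@14:L b4@15:R b5@17:R b6@18:L b1@21:R]
Beat 13 (R): throw ball2 h=3 -> lands@16:L; in-air after throw: [b3@14:L b4@15:R b2@16:L b5@17:R b6@18:L b1@21:R]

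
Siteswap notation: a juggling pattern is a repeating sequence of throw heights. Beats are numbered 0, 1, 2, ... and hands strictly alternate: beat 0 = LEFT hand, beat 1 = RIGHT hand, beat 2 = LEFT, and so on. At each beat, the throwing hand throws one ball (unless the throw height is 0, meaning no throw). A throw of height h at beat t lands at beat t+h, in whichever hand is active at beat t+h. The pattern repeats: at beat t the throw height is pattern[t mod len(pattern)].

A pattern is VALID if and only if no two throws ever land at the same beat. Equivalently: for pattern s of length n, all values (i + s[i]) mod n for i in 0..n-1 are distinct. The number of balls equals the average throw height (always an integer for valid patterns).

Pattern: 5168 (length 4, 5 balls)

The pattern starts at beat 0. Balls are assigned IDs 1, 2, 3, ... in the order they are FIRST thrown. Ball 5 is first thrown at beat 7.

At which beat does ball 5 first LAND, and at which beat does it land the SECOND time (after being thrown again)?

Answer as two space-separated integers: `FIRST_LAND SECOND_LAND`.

Answer: 15 23

Derivation:
Beat 0 (L): throw ball1 h=5 -> lands@5:R; in-air after throw: [b1@5:R]
Beat 1 (R): throw ball2 h=1 -> lands@2:L; in-air after throw: [b2@2:L b1@5:R]
Beat 2 (L): throw ball2 h=6 -> lands@8:L; in-air after throw: [b1@5:R b2@8:L]
Beat 3 (R): throw ball3 h=8 -> lands@11:R; in-air after throw: [b1@5:R b2@8:L b3@11:R]
Beat 4 (L): throw ball4 h=5 -> lands@9:R; in-air after throw: [b1@5:R b2@8:L b4@9:R b3@11:R]
Beat 5 (R): throw ball1 h=1 -> lands@6:L; in-air after throw: [b1@6:L b2@8:L b4@9:R b3@11:R]
Beat 6 (L): throw ball1 h=6 -> lands@12:L; in-air after throw: [b2@8:L b4@9:R b3@11:R b1@12:L]
Beat 7 (R): throw ball5 h=8 -> lands@15:R; in-air after throw: [b2@8:L b4@9:R b3@11:R b1@12:L b5@15:R]
Beat 8 (L): throw ball2 h=5 -> lands@13:R; in-air after throw: [b4@9:R b3@11:R b1@12:L b2@13:R b5@15:R]
Beat 9 (R): throw ball4 h=1 -> lands@10:L; in-air after throw: [b4@10:L b3@11:R b1@12:L b2@13:R b5@15:R]
Beat 10 (L): throw ball4 h=6 -> lands@16:L; in-air after throw: [b3@11:R b1@12:L b2@13:R b5@15:R b4@16:L]
Beat 11 (R): throw ball3 h=8 -> lands@19:R; in-air after throw: [b1@12:L b2@13:R b5@15:R b4@16:L b3@19:R]
Beat 12 (L): throw ball1 h=5 -> lands@17:R; in-air after throw: [b2@13:R b5@15:R b4@16:L b1@17:R b3@19:R]
Beat 13 (R): throw ball2 h=1 -> lands@14:L; in-air after throw: [b2@14:L b5@15:R b4@16:L b1@17:R b3@19:R]
Beat 14 (L): throw ball2 h=6 -> lands@20:L; in-air after throw: [b5@15:R b4@16:L b1@17:R b3@19:R b2@20:L]
Beat 15 (R): throw ball5 h=8 -> lands@23:R; in-air after throw: [b4@16:L b1@17:R b3@19:R b2@20:L b5@23:R]
Beat 16 (L): throw ball4 h=5 -> lands@21:R; in-air after throw: [b1@17:R b3@19:R b2@20:L b4@21:R b5@23:R]
Beat 17 (R): throw ball1 h=1 -> lands@18:L; in-air after throw: [b1@18:L b3@19:R b2@20:L b4@21:R b5@23:R]
Beat 18 (L): throw ball1 h=6 -> lands@24:L; in-air after throw: [b3@19:R b2@20:L b4@21:R b5@23:R b1@24:L]
Beat 19 (R): throw ball3 h=8 -> lands@27:R; in-air after throw: [b2@20:L b4@21:R b5@23:R b1@24:L b3@27:R]
Ball 5: thrown@7 h=8 -> first land @15; rethrown@15 h=8 -> second land @23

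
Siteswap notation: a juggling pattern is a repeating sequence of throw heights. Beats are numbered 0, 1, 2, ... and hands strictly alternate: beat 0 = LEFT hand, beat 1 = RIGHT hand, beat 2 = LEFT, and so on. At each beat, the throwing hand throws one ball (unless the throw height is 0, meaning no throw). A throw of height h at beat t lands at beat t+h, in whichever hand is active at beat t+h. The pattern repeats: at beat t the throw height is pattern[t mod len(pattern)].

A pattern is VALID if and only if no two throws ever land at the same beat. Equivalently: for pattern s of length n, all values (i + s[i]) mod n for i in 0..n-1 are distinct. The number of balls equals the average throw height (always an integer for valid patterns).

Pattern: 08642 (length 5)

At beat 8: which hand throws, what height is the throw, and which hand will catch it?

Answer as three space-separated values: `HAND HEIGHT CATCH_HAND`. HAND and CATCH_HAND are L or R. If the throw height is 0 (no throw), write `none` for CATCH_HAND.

Beat 8: 8 mod 2 = 0, so hand = L
Throw height = pattern[8 mod 5] = pattern[3] = 4
Lands at beat 8+4=12, 12 mod 2 = 0, so catch hand = L

Answer: L 4 L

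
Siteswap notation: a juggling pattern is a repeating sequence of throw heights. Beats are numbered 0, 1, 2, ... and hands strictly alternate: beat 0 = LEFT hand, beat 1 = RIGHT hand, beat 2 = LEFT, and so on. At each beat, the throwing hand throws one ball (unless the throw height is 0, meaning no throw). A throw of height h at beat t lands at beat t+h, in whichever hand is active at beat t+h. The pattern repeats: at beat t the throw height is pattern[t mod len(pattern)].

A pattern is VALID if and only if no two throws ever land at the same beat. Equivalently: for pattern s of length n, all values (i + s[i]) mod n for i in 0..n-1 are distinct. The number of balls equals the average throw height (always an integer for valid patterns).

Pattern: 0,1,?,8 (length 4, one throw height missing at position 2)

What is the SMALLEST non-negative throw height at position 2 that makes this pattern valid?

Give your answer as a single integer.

Answer: 3

Derivation:
i=0: (0 + 0) mod 4 = 0
i=1: (1 + 1) mod 4 = 2
i=2: s[i]=? (unknown)
i=3: (3 + 8) mod 4 = 3
Known residues: [0, 2, 3]; need a permutation of 0..3, so missing residue r = 1
Need (2 + s) mod 4 = 1; smallest s = (1 - 2) mod 4 = 3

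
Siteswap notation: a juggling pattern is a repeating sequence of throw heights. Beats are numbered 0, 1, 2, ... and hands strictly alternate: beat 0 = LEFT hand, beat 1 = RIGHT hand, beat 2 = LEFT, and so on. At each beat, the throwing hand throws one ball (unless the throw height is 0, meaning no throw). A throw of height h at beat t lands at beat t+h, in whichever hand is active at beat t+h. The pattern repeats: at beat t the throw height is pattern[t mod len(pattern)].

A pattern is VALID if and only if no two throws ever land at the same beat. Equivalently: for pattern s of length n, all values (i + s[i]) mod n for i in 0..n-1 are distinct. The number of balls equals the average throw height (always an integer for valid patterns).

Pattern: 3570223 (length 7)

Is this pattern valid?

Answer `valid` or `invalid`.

Answer: invalid

Derivation:
i=0: (i + s[i]) mod n = (0 + 3) mod 7 = 3
i=1: (i + s[i]) mod n = (1 + 5) mod 7 = 6
i=2: (i + s[i]) mod n = (2 + 7) mod 7 = 2
i=3: (i + s[i]) mod n = (3 + 0) mod 7 = 3
i=4: (i + s[i]) mod n = (4 + 2) mod 7 = 6
i=5: (i + s[i]) mod n = (5 + 2) mod 7 = 0
i=6: (i + s[i]) mod n = (6 + 3) mod 7 = 2
Residues: [3, 6, 2, 3, 6, 0, 2], distinct: False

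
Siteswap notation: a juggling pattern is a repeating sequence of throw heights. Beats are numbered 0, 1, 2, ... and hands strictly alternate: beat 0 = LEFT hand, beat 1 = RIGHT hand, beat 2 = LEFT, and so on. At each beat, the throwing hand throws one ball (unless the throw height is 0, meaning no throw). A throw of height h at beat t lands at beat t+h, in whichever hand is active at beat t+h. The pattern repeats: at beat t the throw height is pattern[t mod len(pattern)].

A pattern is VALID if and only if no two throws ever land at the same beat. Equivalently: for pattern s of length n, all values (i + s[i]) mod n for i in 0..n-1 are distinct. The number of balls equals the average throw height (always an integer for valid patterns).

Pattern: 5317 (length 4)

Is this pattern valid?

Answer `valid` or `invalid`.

i=0: (i + s[i]) mod n = (0 + 5) mod 4 = 1
i=1: (i + s[i]) mod n = (1 + 3) mod 4 = 0
i=2: (i + s[i]) mod n = (2 + 1) mod 4 = 3
i=3: (i + s[i]) mod n = (3 + 7) mod 4 = 2
Residues: [1, 0, 3, 2], distinct: True

Answer: valid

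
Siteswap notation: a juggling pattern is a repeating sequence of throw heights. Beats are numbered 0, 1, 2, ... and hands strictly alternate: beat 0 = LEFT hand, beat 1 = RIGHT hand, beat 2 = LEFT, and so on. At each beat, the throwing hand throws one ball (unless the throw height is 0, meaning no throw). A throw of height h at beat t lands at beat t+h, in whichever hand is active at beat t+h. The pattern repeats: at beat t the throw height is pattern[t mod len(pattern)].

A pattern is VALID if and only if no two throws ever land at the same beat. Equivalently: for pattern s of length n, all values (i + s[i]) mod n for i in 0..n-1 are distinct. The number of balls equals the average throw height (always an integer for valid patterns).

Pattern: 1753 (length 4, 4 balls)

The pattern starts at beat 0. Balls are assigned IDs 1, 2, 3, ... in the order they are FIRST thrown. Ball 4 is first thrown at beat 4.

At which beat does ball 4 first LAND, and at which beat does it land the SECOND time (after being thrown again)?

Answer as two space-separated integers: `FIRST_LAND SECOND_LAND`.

Answer: 5 12

Derivation:
Beat 0 (L): throw ball1 h=1 -> lands@1:R; in-air after throw: [b1@1:R]
Beat 1 (R): throw ball1 h=7 -> lands@8:L; in-air after throw: [b1@8:L]
Beat 2 (L): throw ball2 h=5 -> lands@7:R; in-air after throw: [b2@7:R b1@8:L]
Beat 3 (R): throw ball3 h=3 -> lands@6:L; in-air after throw: [b3@6:L b2@7:R b1@8:L]
Beat 4 (L): throw ball4 h=1 -> lands@5:R; in-air after throw: [b4@5:R b3@6:L b2@7:R b1@8:L]
Beat 5 (R): throw ball4 h=7 -> lands@12:L; in-air after throw: [b3@6:L b2@7:R b1@8:L b4@12:L]
Beat 6 (L): throw ball3 h=5 -> lands@11:R; in-air after throw: [b2@7:R b1@8:L b3@11:R b4@12:L]
Beat 7 (R): throw ball2 h=3 -> lands@10:L; in-air after throw: [b1@8:L b2@10:L b3@11:R b4@12:L]
Beat 8 (L): throw ball1 h=1 -> lands@9:R; in-air after throw: [b1@9:R b2@10:L b3@11:R b4@12:L]
Beat 9 (R): throw ball1 h=7 -> lands@16:L; in-air after throw: [b2@10:L b3@11:R b4@12:L b1@16:L]
Beat 10 (L): throw ball2 h=5 -> lands@15:R; in-air after throw: [b3@11:R b4@12:L b2@15:R b1@16:L]
Beat 11 (R): throw ball3 h=3 -> lands@14:L; in-air after throw: [b4@12:L b3@14:L b2@15:R b1@16:L]
Beat 12 (L): throw ball4 h=1 -> lands@13:R; in-air after throw: [b4@13:R b3@14:L b2@15:R b1@16:L]
Ball 4: thrown@4 h=1 -> first land @5; rethrown@5 h=7 -> second land @12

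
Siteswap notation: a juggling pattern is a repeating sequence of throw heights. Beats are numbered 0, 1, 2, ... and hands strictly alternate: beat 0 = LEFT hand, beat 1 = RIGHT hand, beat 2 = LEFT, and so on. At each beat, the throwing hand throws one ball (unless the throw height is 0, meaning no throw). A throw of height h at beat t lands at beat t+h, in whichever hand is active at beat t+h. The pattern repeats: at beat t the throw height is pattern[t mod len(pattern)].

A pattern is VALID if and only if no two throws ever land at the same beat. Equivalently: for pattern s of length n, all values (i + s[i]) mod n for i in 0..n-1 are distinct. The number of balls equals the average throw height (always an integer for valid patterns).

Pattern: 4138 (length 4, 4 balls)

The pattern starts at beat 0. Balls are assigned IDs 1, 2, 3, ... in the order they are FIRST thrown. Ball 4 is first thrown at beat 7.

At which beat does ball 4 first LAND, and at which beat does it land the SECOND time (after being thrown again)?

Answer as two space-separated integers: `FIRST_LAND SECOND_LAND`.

Answer: 15 23

Derivation:
Beat 0 (L): throw ball1 h=4 -> lands@4:L; in-air after throw: [b1@4:L]
Beat 1 (R): throw ball2 h=1 -> lands@2:L; in-air after throw: [b2@2:L b1@4:L]
Beat 2 (L): throw ball2 h=3 -> lands@5:R; in-air after throw: [b1@4:L b2@5:R]
Beat 3 (R): throw ball3 h=8 -> lands@11:R; in-air after throw: [b1@4:L b2@5:R b3@11:R]
Beat 4 (L): throw ball1 h=4 -> lands@8:L; in-air after throw: [b2@5:R b1@8:L b3@11:R]
Beat 5 (R): throw ball2 h=1 -> lands@6:L; in-air after throw: [b2@6:L b1@8:L b3@11:R]
Beat 6 (L): throw ball2 h=3 -> lands@9:R; in-air after throw: [b1@8:L b2@9:R b3@11:R]
Beat 7 (R): throw ball4 h=8 -> lands@15:R; in-air after throw: [b1@8:L b2@9:R b3@11:R b4@15:R]
Beat 8 (L): throw ball1 h=4 -> lands@12:L; in-air after throw: [b2@9:R b3@11:R b1@12:L b4@15:R]
Beat 9 (R): throw ball2 h=1 -> lands@10:L; in-air after throw: [b2@10:L b3@11:R b1@12:L b4@15:R]
Beat 10 (L): throw ball2 h=3 -> lands@13:R; in-air after throw: [b3@11:R b1@12:L b2@13:R b4@15:R]
Beat 11 (R): throw ball3 h=8 -> lands@19:R; in-air after throw: [b1@12:L b2@13:R b4@15:R b3@19:R]
Beat 12 (L): throw ball1 h=4 -> lands@16:L; in-air after throw: [b2@13:R b4@15:R b1@16:L b3@19:R]
Beat 13 (R): throw ball2 h=1 -> lands@14:L; in-air after throw: [b2@14:L b4@15:R b1@16:L b3@19:R]
Beat 14 (L): throw ball2 h=3 -> lands@17:R; in-air after throw: [b4@15:R b1@16:L b2@17:R b3@19:R]
Beat 15 (R): throw ball4 h=8 -> lands@23:R; in-air after throw: [b1@16:L b2@17:R b3@19:R b4@23:R]
Beat 16 (L): throw ball1 h=4 -> lands@20:L; in-air after throw: [b2@17:R b3@19:R b1@20:L b4@23:R]
Beat 17 (R): throw ball2 h=1 -> lands@18:L; in-air after throw: [b2@18:L b3@19:R b1@20:L b4@23:R]
Beat 18 (L): throw ball2 h=3 -> lands@21:R; in-air after throw: [b3@19:R b1@20:L b2@21:R b4@23:R]
Beat 19 (R): throw ball3 h=8 -> lands@27:R; in-air after throw: [b1@20:L b2@21:R b4@23:R b3@27:R]
Beat 20 (L): throw ball1 h=4 -> lands@24:L; in-air after throw: [b2@21:R b4@23:R b1@24:L b3@27:R]
Beat 21 (R): throw ball2 h=1 -> lands@22:L; in-air after throw: [b2@22:L b4@23:R b1@24:L b3@27:R]
Beat 22 (L): throw ball2 h=3 -> lands@25:R; in-air after throw: [b4@23:R b1@24:L b2@25:R b3@27:R]
Ball 4: thrown@7 h=8 -> first land @15; rethrown@15 h=8 -> second land @23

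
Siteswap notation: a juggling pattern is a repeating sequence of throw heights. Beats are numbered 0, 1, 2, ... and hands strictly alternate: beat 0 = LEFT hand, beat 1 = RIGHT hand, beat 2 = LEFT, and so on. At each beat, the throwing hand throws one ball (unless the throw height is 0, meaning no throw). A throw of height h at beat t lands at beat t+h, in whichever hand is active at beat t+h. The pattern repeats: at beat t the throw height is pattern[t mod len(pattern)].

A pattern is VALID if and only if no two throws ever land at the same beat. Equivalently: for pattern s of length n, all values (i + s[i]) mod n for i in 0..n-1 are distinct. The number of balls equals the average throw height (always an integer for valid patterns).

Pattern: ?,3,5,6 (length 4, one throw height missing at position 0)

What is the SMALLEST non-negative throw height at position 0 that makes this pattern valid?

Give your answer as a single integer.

i=0: s[i]=? (unknown)
i=1: (1 + 3) mod 4 = 0
i=2: (2 + 5) mod 4 = 3
i=3: (3 + 6) mod 4 = 1
Known residues: [0, 1, 3]; need a permutation of 0..3, so missing residue r = 2
Need (0 + s) mod 4 = 2; smallest s = (2 - 0) mod 4 = 2

Answer: 2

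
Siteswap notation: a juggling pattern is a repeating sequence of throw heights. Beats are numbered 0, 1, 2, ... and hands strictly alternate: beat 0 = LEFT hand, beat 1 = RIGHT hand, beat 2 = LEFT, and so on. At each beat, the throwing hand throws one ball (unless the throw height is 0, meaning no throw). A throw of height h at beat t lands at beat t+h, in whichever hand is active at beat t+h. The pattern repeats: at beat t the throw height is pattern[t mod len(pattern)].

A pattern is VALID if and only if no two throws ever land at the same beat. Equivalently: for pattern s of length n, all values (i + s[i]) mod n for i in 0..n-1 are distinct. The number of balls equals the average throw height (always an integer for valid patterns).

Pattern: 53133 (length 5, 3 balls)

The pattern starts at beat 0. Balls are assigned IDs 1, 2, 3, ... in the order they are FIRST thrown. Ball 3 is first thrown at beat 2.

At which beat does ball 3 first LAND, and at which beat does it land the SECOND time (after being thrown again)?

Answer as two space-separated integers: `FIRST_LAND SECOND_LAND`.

Beat 0 (L): throw ball1 h=5 -> lands@5:R; in-air after throw: [b1@5:R]
Beat 1 (R): throw ball2 h=3 -> lands@4:L; in-air after throw: [b2@4:L b1@5:R]
Beat 2 (L): throw ball3 h=1 -> lands@3:R; in-air after throw: [b3@3:R b2@4:L b1@5:R]
Beat 3 (R): throw ball3 h=3 -> lands@6:L; in-air after throw: [b2@4:L b1@5:R b3@6:L]
Beat 4 (L): throw ball2 h=3 -> lands@7:R; in-air after throw: [b1@5:R b3@6:L b2@7:R]
Beat 5 (R): throw ball1 h=5 -> lands@10:L; in-air after throw: [b3@6:L b2@7:R b1@10:L]
Beat 6 (L): throw ball3 h=3 -> lands@9:R; in-air after throw: [b2@7:R b3@9:R b1@10:L]
Ball 3: thrown@2 h=1 -> first land @3; rethrown@3 h=3 -> second land @6

Answer: 3 6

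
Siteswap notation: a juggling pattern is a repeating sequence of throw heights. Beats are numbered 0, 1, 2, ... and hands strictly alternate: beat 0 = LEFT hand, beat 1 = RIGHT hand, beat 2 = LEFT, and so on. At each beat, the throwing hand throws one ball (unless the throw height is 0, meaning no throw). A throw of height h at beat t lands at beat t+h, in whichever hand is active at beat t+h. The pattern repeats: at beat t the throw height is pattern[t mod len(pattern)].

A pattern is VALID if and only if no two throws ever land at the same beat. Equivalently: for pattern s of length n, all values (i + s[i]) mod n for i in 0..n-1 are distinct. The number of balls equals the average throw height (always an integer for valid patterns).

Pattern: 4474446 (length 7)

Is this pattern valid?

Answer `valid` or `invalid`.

i=0: (i + s[i]) mod n = (0 + 4) mod 7 = 4
i=1: (i + s[i]) mod n = (1 + 4) mod 7 = 5
i=2: (i + s[i]) mod n = (2 + 7) mod 7 = 2
i=3: (i + s[i]) mod n = (3 + 4) mod 7 = 0
i=4: (i + s[i]) mod n = (4 + 4) mod 7 = 1
i=5: (i + s[i]) mod n = (5 + 4) mod 7 = 2
i=6: (i + s[i]) mod n = (6 + 6) mod 7 = 5
Residues: [4, 5, 2, 0, 1, 2, 5], distinct: False

Answer: invalid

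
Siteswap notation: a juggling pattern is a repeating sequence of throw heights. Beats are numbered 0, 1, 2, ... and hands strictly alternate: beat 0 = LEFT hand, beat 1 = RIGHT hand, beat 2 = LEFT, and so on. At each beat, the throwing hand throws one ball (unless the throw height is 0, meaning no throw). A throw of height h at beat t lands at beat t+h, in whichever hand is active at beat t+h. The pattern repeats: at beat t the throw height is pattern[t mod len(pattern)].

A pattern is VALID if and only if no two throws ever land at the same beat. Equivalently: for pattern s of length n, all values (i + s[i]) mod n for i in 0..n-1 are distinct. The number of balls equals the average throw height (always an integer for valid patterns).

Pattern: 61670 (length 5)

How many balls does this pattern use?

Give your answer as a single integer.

Answer: 4

Derivation:
Pattern = [6, 1, 6, 7, 0], length n = 5
  position 0: throw height = 6, running sum = 6
  position 1: throw height = 1, running sum = 7
  position 2: throw height = 6, running sum = 13
  position 3: throw height = 7, running sum = 20
  position 4: throw height = 0, running sum = 20
Total sum = 20; balls = sum / n = 20 / 5 = 4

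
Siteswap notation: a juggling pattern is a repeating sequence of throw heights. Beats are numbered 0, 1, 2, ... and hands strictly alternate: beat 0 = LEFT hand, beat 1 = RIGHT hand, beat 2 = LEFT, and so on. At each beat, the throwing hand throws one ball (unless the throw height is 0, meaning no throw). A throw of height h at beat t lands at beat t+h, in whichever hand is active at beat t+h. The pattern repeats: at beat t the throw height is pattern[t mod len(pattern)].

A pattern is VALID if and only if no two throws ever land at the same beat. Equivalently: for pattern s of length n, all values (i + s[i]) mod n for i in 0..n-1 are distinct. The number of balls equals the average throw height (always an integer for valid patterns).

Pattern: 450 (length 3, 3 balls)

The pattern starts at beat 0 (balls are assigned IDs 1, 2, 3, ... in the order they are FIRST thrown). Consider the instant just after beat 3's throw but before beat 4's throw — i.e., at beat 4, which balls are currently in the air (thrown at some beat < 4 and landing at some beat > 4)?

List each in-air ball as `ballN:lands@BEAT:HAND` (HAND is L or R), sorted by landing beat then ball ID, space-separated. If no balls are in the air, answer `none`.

Answer: ball2:lands@6:L ball3:lands@7:R

Derivation:
Beat 0 (L): throw ball1 h=4 -> lands@4:L; in-air after throw: [b1@4:L]
Beat 1 (R): throw ball2 h=5 -> lands@6:L; in-air after throw: [b1@4:L b2@6:L]
Beat 3 (R): throw ball3 h=4 -> lands@7:R; in-air after throw: [b1@4:L b2@6:L b3@7:R]
Beat 4 (L): throw ball1 h=5 -> lands@9:R; in-air after throw: [b2@6:L b3@7:R b1@9:R]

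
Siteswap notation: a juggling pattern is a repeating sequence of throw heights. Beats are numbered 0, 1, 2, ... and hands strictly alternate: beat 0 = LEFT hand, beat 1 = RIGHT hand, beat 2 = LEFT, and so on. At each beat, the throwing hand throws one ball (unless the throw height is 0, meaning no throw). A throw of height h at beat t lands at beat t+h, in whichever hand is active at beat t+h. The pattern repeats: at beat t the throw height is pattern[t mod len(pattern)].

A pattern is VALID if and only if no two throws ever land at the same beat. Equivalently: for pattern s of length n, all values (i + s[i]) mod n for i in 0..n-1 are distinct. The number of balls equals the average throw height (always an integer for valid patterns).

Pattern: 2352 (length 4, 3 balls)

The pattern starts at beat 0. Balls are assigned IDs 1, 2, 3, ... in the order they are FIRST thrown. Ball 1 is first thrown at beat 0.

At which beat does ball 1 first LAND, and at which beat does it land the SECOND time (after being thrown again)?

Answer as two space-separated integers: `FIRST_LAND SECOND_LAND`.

Answer: 2 7

Derivation:
Beat 0 (L): throw ball1 h=2 -> lands@2:L; in-air after throw: [b1@2:L]
Beat 1 (R): throw ball2 h=3 -> lands@4:L; in-air after throw: [b1@2:L b2@4:L]
Beat 2 (L): throw ball1 h=5 -> lands@7:R; in-air after throw: [b2@4:L b1@7:R]
Beat 3 (R): throw ball3 h=2 -> lands@5:R; in-air after throw: [b2@4:L b3@5:R b1@7:R]
Beat 4 (L): throw ball2 h=2 -> lands@6:L; in-air after throw: [b3@5:R b2@6:L b1@7:R]
Beat 5 (R): throw ball3 h=3 -> lands@8:L; in-air after throw: [b2@6:L b1@7:R b3@8:L]
Beat 6 (L): throw ball2 h=5 -> lands@11:R; in-air after throw: [b1@7:R b3@8:L b2@11:R]
Beat 7 (R): throw ball1 h=2 -> lands@9:R; in-air after throw: [b3@8:L b1@9:R b2@11:R]
Ball 1: thrown@0 h=2 -> first land @2; rethrown@2 h=5 -> second land @7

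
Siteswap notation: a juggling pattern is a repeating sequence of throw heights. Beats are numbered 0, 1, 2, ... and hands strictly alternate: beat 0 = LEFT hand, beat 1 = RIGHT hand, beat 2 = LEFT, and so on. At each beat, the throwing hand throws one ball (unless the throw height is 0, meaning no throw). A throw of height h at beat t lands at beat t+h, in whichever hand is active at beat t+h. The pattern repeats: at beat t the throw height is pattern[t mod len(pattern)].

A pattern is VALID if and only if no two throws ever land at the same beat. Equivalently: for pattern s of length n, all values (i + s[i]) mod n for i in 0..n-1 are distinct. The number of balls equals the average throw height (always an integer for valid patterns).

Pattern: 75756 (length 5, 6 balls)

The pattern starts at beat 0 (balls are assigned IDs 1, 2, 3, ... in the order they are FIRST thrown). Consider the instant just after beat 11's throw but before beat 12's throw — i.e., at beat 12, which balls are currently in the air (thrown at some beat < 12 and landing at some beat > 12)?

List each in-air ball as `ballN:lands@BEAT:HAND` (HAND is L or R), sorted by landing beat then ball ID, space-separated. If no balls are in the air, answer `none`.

Beat 0 (L): throw ball1 h=7 -> lands@7:R; in-air after throw: [b1@7:R]
Beat 1 (R): throw ball2 h=5 -> lands@6:L; in-air after throw: [b2@6:L b1@7:R]
Beat 2 (L): throw ball3 h=7 -> lands@9:R; in-air after throw: [b2@6:L b1@7:R b3@9:R]
Beat 3 (R): throw ball4 h=5 -> lands@8:L; in-air after throw: [b2@6:L b1@7:R b4@8:L b3@9:R]
Beat 4 (L): throw ball5 h=6 -> lands@10:L; in-air after throw: [b2@6:L b1@7:R b4@8:L b3@9:R b5@10:L]
Beat 5 (R): throw ball6 h=7 -> lands@12:L; in-air after throw: [b2@6:L b1@7:R b4@8:L b3@9:R b5@10:L b6@12:L]
Beat 6 (L): throw ball2 h=5 -> lands@11:R; in-air after throw: [b1@7:R b4@8:L b3@9:R b5@10:L b2@11:R b6@12:L]
Beat 7 (R): throw ball1 h=7 -> lands@14:L; in-air after throw: [b4@8:L b3@9:R b5@10:L b2@11:R b6@12:L b1@14:L]
Beat 8 (L): throw ball4 h=5 -> lands@13:R; in-air after throw: [b3@9:R b5@10:L b2@11:R b6@12:L b4@13:R b1@14:L]
Beat 9 (R): throw ball3 h=6 -> lands@15:R; in-air after throw: [b5@10:L b2@11:R b6@12:L b4@13:R b1@14:L b3@15:R]
Beat 10 (L): throw ball5 h=7 -> lands@17:R; in-air after throw: [b2@11:R b6@12:L b4@13:R b1@14:L b3@15:R b5@17:R]
Beat 11 (R): throw ball2 h=5 -> lands@16:L; in-air after throw: [b6@12:L b4@13:R b1@14:L b3@15:R b2@16:L b5@17:R]
Beat 12 (L): throw ball6 h=7 -> lands@19:R; in-air after throw: [b4@13:R b1@14:L b3@15:R b2@16:L b5@17:R b6@19:R]

Answer: ball4:lands@13:R ball1:lands@14:L ball3:lands@15:R ball2:lands@16:L ball5:lands@17:R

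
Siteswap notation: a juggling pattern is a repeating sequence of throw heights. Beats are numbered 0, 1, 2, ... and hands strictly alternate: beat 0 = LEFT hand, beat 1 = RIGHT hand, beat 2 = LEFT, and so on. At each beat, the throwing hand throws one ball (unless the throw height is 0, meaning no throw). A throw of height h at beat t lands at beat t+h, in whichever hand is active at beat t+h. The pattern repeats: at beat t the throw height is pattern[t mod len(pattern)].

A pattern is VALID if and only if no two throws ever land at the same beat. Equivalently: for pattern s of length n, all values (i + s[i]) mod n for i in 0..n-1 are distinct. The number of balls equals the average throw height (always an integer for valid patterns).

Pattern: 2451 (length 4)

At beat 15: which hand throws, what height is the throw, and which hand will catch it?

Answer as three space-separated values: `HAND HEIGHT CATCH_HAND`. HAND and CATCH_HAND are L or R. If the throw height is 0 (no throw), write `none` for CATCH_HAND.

Beat 15: 15 mod 2 = 1, so hand = R
Throw height = pattern[15 mod 4] = pattern[3] = 1
Lands at beat 15+1=16, 16 mod 2 = 0, so catch hand = L

Answer: R 1 L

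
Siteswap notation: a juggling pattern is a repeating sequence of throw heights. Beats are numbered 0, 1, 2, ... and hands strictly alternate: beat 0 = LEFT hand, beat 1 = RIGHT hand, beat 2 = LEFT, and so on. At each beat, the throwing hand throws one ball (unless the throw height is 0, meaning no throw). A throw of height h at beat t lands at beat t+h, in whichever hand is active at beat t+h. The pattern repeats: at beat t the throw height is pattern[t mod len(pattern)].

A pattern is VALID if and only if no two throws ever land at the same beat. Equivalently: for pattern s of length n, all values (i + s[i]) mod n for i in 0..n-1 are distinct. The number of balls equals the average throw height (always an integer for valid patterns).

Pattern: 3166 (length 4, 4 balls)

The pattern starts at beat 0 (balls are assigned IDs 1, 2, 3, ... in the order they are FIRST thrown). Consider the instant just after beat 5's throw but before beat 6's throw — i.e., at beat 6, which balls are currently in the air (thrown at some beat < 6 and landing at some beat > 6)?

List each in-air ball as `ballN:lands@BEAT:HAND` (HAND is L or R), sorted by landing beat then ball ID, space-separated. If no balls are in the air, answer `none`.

Beat 0 (L): throw ball1 h=3 -> lands@3:R; in-air after throw: [b1@3:R]
Beat 1 (R): throw ball2 h=1 -> lands@2:L; in-air after throw: [b2@2:L b1@3:R]
Beat 2 (L): throw ball2 h=6 -> lands@8:L; in-air after throw: [b1@3:R b2@8:L]
Beat 3 (R): throw ball1 h=6 -> lands@9:R; in-air after throw: [b2@8:L b1@9:R]
Beat 4 (L): throw ball3 h=3 -> lands@7:R; in-air after throw: [b3@7:R b2@8:L b1@9:R]
Beat 5 (R): throw ball4 h=1 -> lands@6:L; in-air after throw: [b4@6:L b3@7:R b2@8:L b1@9:R]
Beat 6 (L): throw ball4 h=6 -> lands@12:L; in-air after throw: [b3@7:R b2@8:L b1@9:R b4@12:L]

Answer: ball3:lands@7:R ball2:lands@8:L ball1:lands@9:R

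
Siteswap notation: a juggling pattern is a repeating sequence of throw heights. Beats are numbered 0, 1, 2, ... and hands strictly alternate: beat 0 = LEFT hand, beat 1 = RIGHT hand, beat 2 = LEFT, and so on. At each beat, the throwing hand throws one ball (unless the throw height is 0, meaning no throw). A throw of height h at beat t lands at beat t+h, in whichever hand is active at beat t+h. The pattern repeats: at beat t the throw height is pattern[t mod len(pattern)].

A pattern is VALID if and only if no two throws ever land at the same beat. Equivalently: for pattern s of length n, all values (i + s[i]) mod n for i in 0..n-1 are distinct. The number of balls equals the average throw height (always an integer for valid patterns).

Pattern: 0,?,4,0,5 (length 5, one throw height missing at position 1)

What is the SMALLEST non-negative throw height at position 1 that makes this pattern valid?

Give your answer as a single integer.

Answer: 1

Derivation:
i=0: (0 + 0) mod 5 = 0
i=1: s[i]=? (unknown)
i=2: (2 + 4) mod 5 = 1
i=3: (3 + 0) mod 5 = 3
i=4: (4 + 5) mod 5 = 4
Known residues: [0, 1, 3, 4]; need a permutation of 0..4, so missing residue r = 2
Need (1 + s) mod 5 = 2; smallest s = (2 - 1) mod 5 = 1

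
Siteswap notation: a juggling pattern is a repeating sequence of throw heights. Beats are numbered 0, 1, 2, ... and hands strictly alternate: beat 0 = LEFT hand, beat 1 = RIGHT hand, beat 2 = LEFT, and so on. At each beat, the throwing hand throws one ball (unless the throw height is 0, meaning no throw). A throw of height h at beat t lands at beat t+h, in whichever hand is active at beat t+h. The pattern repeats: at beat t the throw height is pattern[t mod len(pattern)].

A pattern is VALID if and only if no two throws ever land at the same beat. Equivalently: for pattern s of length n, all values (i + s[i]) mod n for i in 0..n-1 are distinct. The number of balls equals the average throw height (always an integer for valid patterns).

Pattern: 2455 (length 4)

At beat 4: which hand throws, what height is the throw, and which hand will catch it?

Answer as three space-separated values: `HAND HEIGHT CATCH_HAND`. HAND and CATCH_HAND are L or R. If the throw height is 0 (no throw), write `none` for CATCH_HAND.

Beat 4: 4 mod 2 = 0, so hand = L
Throw height = pattern[4 mod 4] = pattern[0] = 2
Lands at beat 4+2=6, 6 mod 2 = 0, so catch hand = L

Answer: L 2 L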